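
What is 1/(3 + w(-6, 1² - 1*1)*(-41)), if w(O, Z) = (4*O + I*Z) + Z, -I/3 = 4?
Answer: 1/987 ≈ 0.0010132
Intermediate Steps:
I = -12 (I = -3*4 = -12)
w(O, Z) = -11*Z + 4*O (w(O, Z) = (4*O - 12*Z) + Z = (-12*Z + 4*O) + Z = -11*Z + 4*O)
1/(3 + w(-6, 1² - 1*1)*(-41)) = 1/(3 + (-11*(1² - 1*1) + 4*(-6))*(-41)) = 1/(3 + (-11*(1 - 1) - 24)*(-41)) = 1/(3 + (-11*0 - 24)*(-41)) = 1/(3 + (0 - 24)*(-41)) = 1/(3 - 24*(-41)) = 1/(3 + 984) = 1/987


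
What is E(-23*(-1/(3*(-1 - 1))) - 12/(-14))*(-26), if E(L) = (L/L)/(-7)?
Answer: 26/7 ≈ 3.7143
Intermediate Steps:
E(L) = -⅐ (E(L) = 1*(-⅐) = -⅐)
E(-23*(-1/(3*(-1 - 1))) - 12/(-14))*(-26) = -⅐*(-26) = 26/7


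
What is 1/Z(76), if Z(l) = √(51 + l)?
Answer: √127/127 ≈ 0.088736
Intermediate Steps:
1/Z(76) = 1/(√(51 + 76)) = 1/(√127) = √127/127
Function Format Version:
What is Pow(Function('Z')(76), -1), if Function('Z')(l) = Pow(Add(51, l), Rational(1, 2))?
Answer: Mul(Rational(1, 127), Pow(127, Rational(1, 2))) ≈ 0.088736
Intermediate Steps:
Pow(Function('Z')(76), -1) = Pow(Pow(Add(51, 76), Rational(1, 2)), -1) = Pow(Pow(127, Rational(1, 2)), -1) = Mul(Rational(1, 127), Pow(127, Rational(1, 2)))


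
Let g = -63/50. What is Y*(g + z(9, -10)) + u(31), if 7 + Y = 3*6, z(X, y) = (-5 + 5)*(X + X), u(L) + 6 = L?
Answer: 557/50 ≈ 11.140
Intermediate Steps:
u(L) = -6 + L
z(X, y) = 0 (z(X, y) = 0*(2*X) = 0)
Y = 11 (Y = -7 + 3*6 = -7 + 18 = 11)
g = -63/50 (g = -63*1/50 = -63/50 ≈ -1.2600)
Y*(g + z(9, -10)) + u(31) = 11*(-63/50 + 0) + (-6 + 31) = 11*(-63/50) + 25 = -693/50 + 25 = 557/50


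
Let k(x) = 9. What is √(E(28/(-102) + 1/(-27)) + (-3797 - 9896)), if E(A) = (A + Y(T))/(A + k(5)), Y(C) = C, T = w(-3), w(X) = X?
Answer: I*√13611344097/997 ≈ 117.02*I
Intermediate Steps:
T = -3
E(A) = (-3 + A)/(9 + A) (E(A) = (A - 3)/(A + 9) = (-3 + A)/(9 + A))
√(E(28/(-102) + 1/(-27)) + (-3797 - 9896)) = √((-3 + (28/(-102) + 1/(-27)))/(9 + (28/(-102) + 1/(-27))) + (-3797 - 9896)) = √((-3 + (28*(-1/102) + 1*(-1/27)))/(9 + (28*(-1/102) + 1*(-1/27))) - 13693) = √((-3 + (-14/51 - 1/27))/(9 + (-14/51 - 1/27)) - 13693) = √((-3 - 143/459)/(9 - 143/459) - 13693) = √(-1520/459/(3988/459) - 13693) = √((459/3988)*(-1520/459) - 13693) = √(-380/997 - 13693) = √(-13652301/997) = I*√13611344097/997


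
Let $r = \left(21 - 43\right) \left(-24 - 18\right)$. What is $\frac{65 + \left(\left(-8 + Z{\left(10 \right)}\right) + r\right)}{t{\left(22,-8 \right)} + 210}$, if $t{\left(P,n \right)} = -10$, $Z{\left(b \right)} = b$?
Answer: $\frac{991}{200} \approx 4.955$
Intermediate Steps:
$r = 924$ ($r = \left(-22\right) \left(-42\right) = 924$)
$\frac{65 + \left(\left(-8 + Z{\left(10 \right)}\right) + r\right)}{t{\left(22,-8 \right)} + 210} = \frac{65 + \left(\left(-8 + 10\right) + 924\right)}{-10 + 210} = \frac{65 + \left(2 + 924\right)}{200} = \left(65 + 926\right) \frac{1}{200} = 991 \cdot \frac{1}{200} = \frac{991}{200}$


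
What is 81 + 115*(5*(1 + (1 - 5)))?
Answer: -1644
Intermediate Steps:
81 + 115*(5*(1 + (1 - 5))) = 81 + 115*(5*(1 - 4)) = 81 + 115*(5*(-3)) = 81 + 115*(-15) = 81 - 1725 = -1644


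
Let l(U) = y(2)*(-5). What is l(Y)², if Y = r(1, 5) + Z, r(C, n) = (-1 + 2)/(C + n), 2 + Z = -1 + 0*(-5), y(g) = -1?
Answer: 25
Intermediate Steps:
Z = -3 (Z = -2 + (-1 + 0*(-5)) = -2 + (-1 + 0) = -2 - 1 = -3)
r(C, n) = 1/(C + n)
Y = -17/6 (Y = 1/(1 + 5) - 3 = 1/6 - 3 = ⅙ - 3 = -17/6 ≈ -2.8333)
l(U) = 5 (l(U) = -1*(-5) = 5)
l(Y)² = 5² = 25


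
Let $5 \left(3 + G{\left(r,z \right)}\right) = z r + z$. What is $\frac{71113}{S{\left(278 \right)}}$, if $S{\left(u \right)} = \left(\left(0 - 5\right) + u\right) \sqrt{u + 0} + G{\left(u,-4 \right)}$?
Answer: $\frac{10311385}{13248651} + \frac{12444775 \sqrt{278}}{13248651} \approx 16.44$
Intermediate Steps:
$G{\left(r,z \right)} = -3 + \frac{z}{5} + \frac{r z}{5}$ ($G{\left(r,z \right)} = -3 + \frac{z r + z}{5} = -3 + \frac{r z + z}{5} = -3 + \frac{z + r z}{5} = -3 + \left(\frac{z}{5} + \frac{r z}{5}\right) = -3 + \frac{z}{5} + \frac{r z}{5}$)
$S{\left(u \right)} = - \frac{19}{5} - \frac{4 u}{5} + \sqrt{u} \left(-5 + u\right)$ ($S{\left(u \right)} = \left(\left(0 - 5\right) + u\right) \sqrt{u + 0} + \left(-3 + \frac{1}{5} \left(-4\right) + \frac{1}{5} u \left(-4\right)\right) = \left(-5 + u\right) \sqrt{u} - \left(\frac{19}{5} + \frac{4 u}{5}\right) = \sqrt{u} \left(-5 + u\right) - \left(\frac{19}{5} + \frac{4 u}{5}\right) = - \frac{19}{5} - \frac{4 u}{5} + \sqrt{u} \left(-5 + u\right)$)
$\frac{71113}{S{\left(278 \right)}} = \frac{71113}{- \frac{19}{5} + 278^{\frac{3}{2}} - 5 \sqrt{278} - \frac{1112}{5}} = \frac{71113}{- \frac{19}{5} + 278 \sqrt{278} - 5 \sqrt{278} - \frac{1112}{5}} = \frac{71113}{- \frac{1131}{5} + 273 \sqrt{278}}$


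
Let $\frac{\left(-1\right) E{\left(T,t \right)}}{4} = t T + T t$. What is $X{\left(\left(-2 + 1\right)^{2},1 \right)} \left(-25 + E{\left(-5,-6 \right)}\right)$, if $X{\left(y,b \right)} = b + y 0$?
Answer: $-265$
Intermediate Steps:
$E{\left(T,t \right)} = - 8 T t$ ($E{\left(T,t \right)} = - 4 \left(t T + T t\right) = - 4 \left(T t + T t\right) = - 4 \cdot 2 T t = - 8 T t$)
$X{\left(y,b \right)} = b$ ($X{\left(y,b \right)} = b + 0 = b$)
$X{\left(\left(-2 + 1\right)^{2},1 \right)} \left(-25 + E{\left(-5,-6 \right)}\right) = 1 \left(-25 - \left(-40\right) \left(-6\right)\right) = 1 \left(-25 - 240\right) = 1 \left(-265\right) = -265$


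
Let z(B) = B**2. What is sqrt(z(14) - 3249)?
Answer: I*sqrt(3053) ≈ 55.254*I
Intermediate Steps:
sqrt(z(14) - 3249) = sqrt(14**2 - 3249) = sqrt(196 - 3249) = sqrt(-3053) = I*sqrt(3053)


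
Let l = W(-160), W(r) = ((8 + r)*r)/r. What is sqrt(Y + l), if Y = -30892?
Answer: 2*I*sqrt(7761) ≈ 176.19*I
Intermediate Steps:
W(r) = 8 + r (W(r) = (r*(8 + r))/r = 8 + r)
l = -152 (l = 8 - 160 = -152)
sqrt(Y + l) = sqrt(-30892 - 152) = sqrt(-31044) = 2*I*sqrt(7761)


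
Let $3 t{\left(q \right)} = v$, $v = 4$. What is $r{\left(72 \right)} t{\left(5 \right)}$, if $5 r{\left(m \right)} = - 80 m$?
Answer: $-1536$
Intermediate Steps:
$r{\left(m \right)} = - 16 m$ ($r{\left(m \right)} = \frac{\left(-80\right) m}{5} = - 16 m$)
$t{\left(q \right)} = \frac{4}{3}$ ($t{\left(q \right)} = \frac{1}{3} \cdot 4 = \frac{4}{3}$)
$r{\left(72 \right)} t{\left(5 \right)} = \left(-16\right) 72 \cdot \frac{4}{3} = \left(-1152\right) \frac{4}{3} = -1536$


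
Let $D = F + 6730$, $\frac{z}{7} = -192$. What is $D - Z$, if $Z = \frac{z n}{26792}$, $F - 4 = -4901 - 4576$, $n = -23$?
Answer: $- \frac{9190171}{3349} \approx -2744.2$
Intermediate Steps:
$z = -1344$ ($z = 7 \left(-192\right) = -1344$)
$F = -9473$ ($F = 4 - 9477 = -9473$)
$D = -2743$ ($D = -9473 + 6730 = -2743$)
$Z = \frac{3864}{3349}$ ($Z = \frac{\left(-1344\right) \left(-23\right)}{26792} = 30912 \cdot \frac{1}{26792} = \frac{3864}{3349} \approx 1.1538$)
$D - Z = -2743 - \frac{3864}{3349} = - \frac{9190171}{3349}$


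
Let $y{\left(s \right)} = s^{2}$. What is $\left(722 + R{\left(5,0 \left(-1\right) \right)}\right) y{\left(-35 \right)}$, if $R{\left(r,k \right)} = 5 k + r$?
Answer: $890575$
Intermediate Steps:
$R{\left(r,k \right)} = r + 5 k$
$\left(722 + R{\left(5,0 \left(-1\right) \right)}\right) y{\left(-35 \right)} = \left(722 + \left(5 + 5 \cdot 0 \left(-1\right)\right)\right) \left(-35\right)^{2} = \left(722 + \left(5 + 5 \cdot 0\right)\right) 1225 = \left(722 + \left(5 + 0\right)\right) 1225 = \left(722 + 5\right) 1225 = 727 \cdot 1225 = 890575$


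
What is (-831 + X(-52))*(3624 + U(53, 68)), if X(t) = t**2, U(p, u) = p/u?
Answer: 461666405/68 ≈ 6.7892e+6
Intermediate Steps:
(-831 + X(-52))*(3624 + U(53, 68)) = (-831 + (-52)**2)*(3624 + 53/68) = (-831 + 2704)*(3624 + 53*(1/68)) = 1873*(3624 + 53/68) = 1873*(246485/68) = 461666405/68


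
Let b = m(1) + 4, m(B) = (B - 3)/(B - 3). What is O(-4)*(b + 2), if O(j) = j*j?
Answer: 112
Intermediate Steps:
O(j) = j**2
m(B) = 1 (m(B) = (-3 + B)/(-3 + B) = 1)
b = 5 (b = 1 + 4 = 5)
O(-4)*(b + 2) = (-4)**2*(5 + 2) = 16*7 = 112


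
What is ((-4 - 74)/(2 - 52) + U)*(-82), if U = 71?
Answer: -148748/25 ≈ -5949.9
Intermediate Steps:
((-4 - 74)/(2 - 52) + U)*(-82) = ((-4 - 74)/(2 - 52) + 71)*(-82) = (-78/(-50) + 71)*(-82) = (-78*(-1/50) + 71)*(-82) = (39/25 + 71)*(-82) = (1814/25)*(-82) = -148748/25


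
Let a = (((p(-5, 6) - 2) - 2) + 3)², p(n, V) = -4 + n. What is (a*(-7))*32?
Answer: -22400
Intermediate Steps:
a = 100 (a = ((((-4 - 5) - 2) - 2) + 3)² = (((-9 - 2) - 2) + 3)² = ((-11 - 2) + 3)² = (-13 + 3)² = (-10)² = 100)
(a*(-7))*32 = (100*(-7))*32 = -700*32 = -22400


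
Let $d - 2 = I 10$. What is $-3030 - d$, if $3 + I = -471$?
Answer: $1708$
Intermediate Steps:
$I = -474$ ($I = -3 - 471 = -474$)
$d = -4738$ ($d = 2 - 4740 = -4738$)
$-3030 - d = -3030 - -4738 = -3030 + 4738 = 1708$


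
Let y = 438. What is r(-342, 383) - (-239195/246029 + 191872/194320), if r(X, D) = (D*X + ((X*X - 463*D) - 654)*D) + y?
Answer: -10031569568739374/426860315 ≈ -2.3501e+7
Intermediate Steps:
r(X, D) = 438 + D*X + D*(-654 + X² - 463*D) (r(X, D) = (D*X + ((X*X - 463*D) - 654)*D) + 438 = (D*X + ((X² - 463*D) - 654)*D) + 438 = (D*X + (-654 + X² - 463*D)*D) + 438 = (D*X + D*(-654 + X² - 463*D)) + 438 = 438 + D*X + D*(-654 + X² - 463*D))
r(-342, 383) - (-239195/246029 + 191872/194320) = (438 - 654*383 - 463*383² + 383*(-342) + 383*(-342)²) - (-239195/246029 + 191872/194320) = (438 - 250482 - 463*146689 - 130986 + 383*116964) - (-239195*1/246029 + 191872*(1/194320)) = (438 - 250482 - 67917007 - 130986 + 44797212) - (-239195/246029 + 11992/12145) = -23500825 - 1*6479499/426860315 = -23500825 - 6479499/426860315 = -10031569568739374/426860315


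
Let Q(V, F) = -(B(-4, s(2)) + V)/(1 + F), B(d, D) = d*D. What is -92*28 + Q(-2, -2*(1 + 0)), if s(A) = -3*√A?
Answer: -2578 + 12*√2 ≈ -2561.0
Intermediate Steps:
B(d, D) = D*d
Q(V, F) = -(V + 12*√2)/(1 + F) (Q(V, F) = -(-3*√2*(-4) + V)/(1 + F) = -(12*√2 + V)/(1 + F) = -(V + 12*√2)/(1 + F))
-92*28 + Q(-2, -2*(1 + 0)) = -92*28 + (-1*(-2) - 12*√2)/(1 - 2*(1 + 0)) = -2576 + (2 - 12*√2)/(1 - 2*1) = -2576 + (2 - 12*√2)/(1 - 2) = -2576 + (2 - 12*√2)/(-1) = -2576 - (2 - 12*√2) = -2576 + (-2 + 12*√2) = -2578 + 12*√2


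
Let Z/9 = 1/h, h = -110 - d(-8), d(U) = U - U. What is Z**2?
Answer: 81/12100 ≈ 0.0066942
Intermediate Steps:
d(U) = 0
h = -110 (h = -110 - 1*0 = -110 + 0 = -110)
Z = -9/110 (Z = 9/(-110) = 9*(-1/110) = -9/110 ≈ -0.081818)
Z**2 = (-9/110)**2 = 81/12100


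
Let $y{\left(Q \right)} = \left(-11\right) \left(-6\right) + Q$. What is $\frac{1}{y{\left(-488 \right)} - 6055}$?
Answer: $- \frac{1}{6477} \approx -0.00015439$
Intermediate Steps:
$y{\left(Q \right)} = 66 + Q$
$\frac{1}{y{\left(-488 \right)} - 6055} = \frac{1}{\left(66 - 488\right) - 6055} = \frac{1}{-422 - 6055} = \frac{1}{-6477} = - \frac{1}{6477}$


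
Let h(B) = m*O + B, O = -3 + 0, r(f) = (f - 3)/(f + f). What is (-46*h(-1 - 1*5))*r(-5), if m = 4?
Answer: 3312/5 ≈ 662.40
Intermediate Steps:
r(f) = (-3 + f)/(2*f) (r(f) = (-3 + f)/((2*f)) = (-3 + f)*(1/(2*f)) = (-3 + f)/(2*f))
O = -3
h(B) = -12 + B (h(B) = 4*(-3) + B = -12 + B)
(-46*h(-1 - 1*5))*r(-5) = (-46*(-12 + (-1 - 1*5)))*((½)*(-3 - 5)/(-5)) = (-46*(-12 + (-1 - 5)))*((½)*(-⅕)*(-8)) = -46*(-12 - 6)*(⅘) = -46*(-18)*(⅘) = 828*(⅘) = 3312/5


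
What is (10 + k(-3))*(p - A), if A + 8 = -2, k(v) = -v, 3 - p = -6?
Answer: 247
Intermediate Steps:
p = 9 (p = 3 - 1*(-6) = 3 + 6 = 9)
A = -10 (A = -8 - 2 = -10)
(10 + k(-3))*(p - A) = (10 - 1*(-3))*(9 - 1*(-10)) = (10 + 3)*(9 + 10) = 13*19 = 247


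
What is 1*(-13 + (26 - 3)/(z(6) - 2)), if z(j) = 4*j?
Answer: -263/22 ≈ -11.955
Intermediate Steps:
1*(-13 + (26 - 3)/(z(6) - 2)) = 1*(-13 + (26 - 3)/(4*6 - 2)) = 1*(-13 + 23/(24 - 2)) = 1*(-13 + 23/22) = 1*(-263/22) = -263/22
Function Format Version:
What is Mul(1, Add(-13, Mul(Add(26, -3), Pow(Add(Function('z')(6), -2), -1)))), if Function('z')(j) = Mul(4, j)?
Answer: Rational(-263, 22) ≈ -11.955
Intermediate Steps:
Mul(1, Add(-13, Mul(Add(26, -3), Pow(Add(Function('z')(6), -2), -1)))) = Mul(1, Add(-13, Mul(Add(26, -3), Pow(Add(Mul(4, 6), -2), -1)))) = Mul(1, Add(-13, Mul(23, Pow(Add(24, -2), -1)))) = Mul(1, Add(-13, Mul(23, Pow(22, -1)))) = Mul(1, Add(-13, Mul(23, Rational(1, 22)))) = Mul(1, Add(-13, Rational(23, 22))) = Mul(1, Rational(-263, 22)) = Rational(-263, 22)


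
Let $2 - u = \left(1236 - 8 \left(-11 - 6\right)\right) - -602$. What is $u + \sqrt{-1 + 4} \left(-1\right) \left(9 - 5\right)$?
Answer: $-1972 - 4 \sqrt{3} \approx -1978.9$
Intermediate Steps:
$u = -1972$ ($u = 2 - \left(\left(1236 - 8 \left(-11 - 6\right)\right) - -602\right) = 2 - \left(\left(1236 - 8 \left(-17\right)\right) + 602\right) = 2 - \left(\left(1236 - -136\right) + 602\right) = 2 - \left(\left(1236 + 136\right) + 602\right) = 2 - \left(1372 + 602\right) = 2 - 1974 = -1972$)
$u + \sqrt{-1 + 4} \left(-1\right) \left(9 - 5\right) = -1972 + \sqrt{-1 + 4} \left(-1\right) \left(9 - 5\right) = -1972 + \sqrt{3} \left(-1\right) 4 = -1972 + - \sqrt{3} \cdot 4 = -1972 - 4 \sqrt{3}$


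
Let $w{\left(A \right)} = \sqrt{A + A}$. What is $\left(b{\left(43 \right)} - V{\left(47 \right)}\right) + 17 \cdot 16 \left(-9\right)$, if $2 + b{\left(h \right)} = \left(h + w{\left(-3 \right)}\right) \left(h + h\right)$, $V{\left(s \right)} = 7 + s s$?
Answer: $-968 + 86 i \sqrt{6} \approx -968.0 + 210.66 i$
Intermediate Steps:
$w{\left(A \right)} = \sqrt{2} \sqrt{A}$ ($w{\left(A \right)} = \sqrt{2 A} = \sqrt{2} \sqrt{A}$)
$V{\left(s \right)} = 7 + s^{2}$
$b{\left(h \right)} = -2 + 2 h \left(h + i \sqrt{6}\right)$ ($b{\left(h \right)} = -2 + \left(h + \sqrt{2} \sqrt{-3}\right) \left(h + h\right) = -2 + \left(h + \sqrt{2} i \sqrt{3}\right) 2 h = -2 + \left(h + i \sqrt{6}\right) 2 h = -2 + 2 h \left(h + i \sqrt{6}\right)$)
$\left(b{\left(43 \right)} - V{\left(47 \right)}\right) + 17 \cdot 16 \left(-9\right) = \left(\left(-2 + 2 \cdot 43^{2} + 2 i 43 \sqrt{6}\right) - \left(7 + 47^{2}\right)\right) + 17 \cdot 16 \left(-9\right) = \left(\left(-2 + 2 \cdot 1849 + 86 i \sqrt{6}\right) - \left(7 + 2209\right)\right) + 272 \left(-9\right) = \left(\left(-2 + 3698 + 86 i \sqrt{6}\right) - 2216\right) - 2448 = \left(\left(3696 + 86 i \sqrt{6}\right) - 2216\right) - 2448 = \left(1480 + 86 i \sqrt{6}\right) - 2448 = -968 + 86 i \sqrt{6}$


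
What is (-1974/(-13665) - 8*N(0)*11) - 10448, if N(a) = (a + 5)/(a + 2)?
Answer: -48592082/4555 ≈ -10668.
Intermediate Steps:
N(a) = (5 + a)/(2 + a)
(-1974/(-13665) - 8*N(0)*11) - 10448 = (-1974/(-13665) - 8*(5 + 0)/(2 + 0)*11) - 10448 = (-1974*(-1/13665) - 8*5/2*11) - 10448 = (658/4555 - 4*5*11) - 10448 = (658/4555 - 8*5/2*11) - 10448 = (658/4555 - 20*11) - 10448 = (658/4555 - 220) - 10448 = -1001442/4555 - 10448 = -48592082/4555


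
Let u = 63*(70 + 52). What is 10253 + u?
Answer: 17939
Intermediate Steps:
u = 7686 (u = 63*122 = 7686)
10253 + u = 10253 + 7686 = 17939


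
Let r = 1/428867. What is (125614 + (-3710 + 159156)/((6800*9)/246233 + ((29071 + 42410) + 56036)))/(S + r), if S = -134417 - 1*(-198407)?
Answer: 1691531460310266192324/861687771546854531791 ≈ 1.9630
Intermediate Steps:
S = 63990 (S = -134417 + 198407 = 63990)
r = 1/428867 ≈ 2.3317e-6
(125614 + (-3710 + 159156)/((6800*9)/246233 + ((29071 + 42410) + 56036)))/(S + r) = (125614 + (-3710 + 159156)/((6800*9)/246233 + ((29071 + 42410) + 56036)))/(63990 + 1/428867) = (125614 + 155446/(61200*(1/246233) + (71481 + 56036)))/(27443199331/428867) = (125614 + 155446/(61200/246233 + 127517))*(428867/27443199331) = (125614 + 155446/(31398954661/246233))*(428867/27443199331) = (125614 + 155446*(246233/31398954661))*(428867/27443199331) = (125614 + 38275934918/31398954661)*(428867/27443199331) = (3944186566721772/31398954661)*(428867/27443199331) = 1691531460310266192324/861687771546854531791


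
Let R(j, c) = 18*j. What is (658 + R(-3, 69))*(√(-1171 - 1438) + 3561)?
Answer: 2150844 + 604*I*√2609 ≈ 2.1508e+6 + 30851.0*I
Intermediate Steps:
(658 + R(-3, 69))*(√(-1171 - 1438) + 3561) = (658 + 18*(-3))*(√(-1171 - 1438) + 3561) = (658 - 54)*(√(-2609) + 3561) = 604*(I*√2609 + 3561) = 604*(3561 + I*√2609) = 2150844 + 604*I*√2609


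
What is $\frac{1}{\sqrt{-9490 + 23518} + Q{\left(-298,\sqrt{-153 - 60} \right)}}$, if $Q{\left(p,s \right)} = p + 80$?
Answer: $- \frac{109}{16748} - \frac{\sqrt{3507}}{16748} \approx -0.010044$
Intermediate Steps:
$Q{\left(p,s \right)} = 80 + p$
$\frac{1}{\sqrt{-9490 + 23518} + Q{\left(-298,\sqrt{-153 - 60} \right)}} = \frac{1}{\sqrt{-9490 + 23518} + \left(80 - 298\right)} = \frac{1}{\sqrt{14028} - 218} = \frac{1}{2 \sqrt{3507} - 218} = \frac{1}{-218 + 2 \sqrt{3507}}$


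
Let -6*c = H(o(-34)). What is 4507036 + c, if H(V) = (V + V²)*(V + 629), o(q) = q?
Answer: 4395771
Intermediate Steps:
H(V) = (629 + V)*(V + V²) (H(V) = (V + V²)*(629 + V) = (629 + V)*(V + V²))
c = -111265 (c = -(-17)*(629 + (-34)² + 630*(-34))/3 = -(-17)*(629 + 1156 - 21420)/3 = -(-17)*(-19635)/3 = -⅙*667590 = -111265)
4507036 + c = 4507036 - 111265 = 4395771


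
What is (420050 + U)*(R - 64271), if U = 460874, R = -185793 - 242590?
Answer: -433990732296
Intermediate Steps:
R = -428383
(420050 + U)*(R - 64271) = (420050 + 460874)*(-428383 - 64271) = 880924*(-492654) = -433990732296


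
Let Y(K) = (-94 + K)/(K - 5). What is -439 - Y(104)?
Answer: -43471/99 ≈ -439.10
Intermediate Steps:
Y(K) = (-94 + K)/(-5 + K)
-439 - Y(104) = -439 - (-94 + 104)/(-5 + 104) = -439 - 10/99 = -43471/99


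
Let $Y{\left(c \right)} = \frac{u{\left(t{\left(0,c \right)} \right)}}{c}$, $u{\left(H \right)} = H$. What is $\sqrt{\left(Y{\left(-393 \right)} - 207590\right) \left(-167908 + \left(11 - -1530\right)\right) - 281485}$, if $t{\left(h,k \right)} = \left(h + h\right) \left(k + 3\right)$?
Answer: $9 \sqrt{426368445} \approx 1.8584 \cdot 10^{5}$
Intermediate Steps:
$t{\left(h,k \right)} = 2 h \left(3 + k\right)$
$Y{\left(c \right)} = 0$ ($Y{\left(c \right)} = \frac{2 \cdot 0 \left(3 + c\right)}{c} = \frac{0}{c} = 0$)
$\sqrt{\left(Y{\left(-393 \right)} - 207590\right) \left(-167908 + \left(11 - -1530\right)\right) - 281485} = \sqrt{\left(0 - 207590\right) \left(-167908 + \left(11 - -1530\right)\right) - 281485} = \sqrt{- 207590 \left(-167908 + \left(11 + 1530\right)\right) - 281485} = \sqrt{- 207590 \left(-167908 + 1541\right) - 281485} = \sqrt{\left(-207590\right) \left(-166367\right) - 281485} = \sqrt{34536125530 - 281485} = \sqrt{34535844045} = 9 \sqrt{426368445}$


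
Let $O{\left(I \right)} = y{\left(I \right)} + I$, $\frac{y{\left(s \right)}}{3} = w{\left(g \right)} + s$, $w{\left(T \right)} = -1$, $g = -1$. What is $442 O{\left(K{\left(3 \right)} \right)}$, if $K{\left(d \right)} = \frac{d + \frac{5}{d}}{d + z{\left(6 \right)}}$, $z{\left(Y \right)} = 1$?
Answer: $\frac{2210}{3} \approx 736.67$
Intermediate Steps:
$K{\left(d \right)} = \frac{d + \frac{5}{d}}{1 + d}$ ($K{\left(d \right)} = \frac{d + \frac{5}{d}}{d + 1} = \frac{d + \frac{5}{d}}{1 + d}$)
$y{\left(s \right)} = -3 + 3 s$ ($y{\left(s \right)} = 3 \left(-1 + s\right) = -3 + 3 s$)
$O{\left(I \right)} = -3 + 4 I$ ($O{\left(I \right)} = \left(-3 + 3 I\right) + I = -3 + 4 I$)
$442 O{\left(K{\left(3 \right)} \right)} = 442 \left(-3 + 4 \frac{5 + 3^{2}}{3 \left(1 + 3\right)}\right) = 442 \left(-3 + 4 \frac{5 + 9}{3 \cdot 4}\right) = 442 \left(-3 + 4 \cdot \frac{1}{3} \cdot \frac{1}{4} \cdot 14\right) = 442 \left(-3 + 4 \cdot \frac{7}{6}\right) = 442 \left(-3 + \frac{14}{3}\right) = 442 \cdot \frac{5}{3} = \frac{2210}{3}$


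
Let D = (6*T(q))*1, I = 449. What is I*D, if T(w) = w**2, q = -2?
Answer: 10776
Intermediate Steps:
D = 24 (D = (6*(-2)**2)*1 = (6*4)*1 = 24*1 = 24)
I*D = 449*24 = 10776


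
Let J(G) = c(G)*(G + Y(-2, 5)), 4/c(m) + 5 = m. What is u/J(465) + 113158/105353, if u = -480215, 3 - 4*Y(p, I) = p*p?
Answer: -23272151450978/195851227 ≈ -1.1883e+5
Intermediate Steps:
c(m) = 4/(-5 + m)
Y(p, I) = ¾ - p²/4 (Y(p, I) = ¾ - p*p/4 = ¾ - p²/4)
J(G) = 4*(-¼ + G)/(-5 + G) (J(G) = (4/(-5 + G))*(G + (¾ - ¼*(-2)²)) = (4/(-5 + G))*(G + (¾ - ¼*4)) = (4/(-5 + G))*(G + (¾ - 1)) = (4/(-5 + G))*(G - ¼) = (4/(-5 + G))*(-¼ + G) = 4*(-¼ + G)/(-5 + G))
u/J(465) + 113158/105353 = -480215*(-5 + 465)/(-1 + 4*465) + 113158/105353 = -480215*460/(-1 + 1860) + 113158*(1/105353) = -480215/((1/460)*1859) + 113158/105353 = -480215/1859/460 + 113158/105353 = -480215*460/1859 + 113158/105353 = -220898900/1859 + 113158/105353 = -23272151450978/195851227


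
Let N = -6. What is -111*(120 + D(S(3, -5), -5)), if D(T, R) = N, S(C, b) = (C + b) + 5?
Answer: -12654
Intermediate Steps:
S(C, b) = 5 + C + b
D(T, R) = -6
-111*(120 + D(S(3, -5), -5)) = -111*(120 - 6) = -111*114 = -12654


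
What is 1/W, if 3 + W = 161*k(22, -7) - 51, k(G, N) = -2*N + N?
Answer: 1/1073 ≈ 0.00093197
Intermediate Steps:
k(G, N) = -N
W = 1073 (W = -3 + (161*(-1*(-7)) - 51) = -3 + (161*7 - 51) = -3 + (1127 - 51) = -3 + 1076 = 1073)
1/W = 1/1073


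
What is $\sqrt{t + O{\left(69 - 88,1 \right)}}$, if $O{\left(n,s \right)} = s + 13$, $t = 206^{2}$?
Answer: $5 \sqrt{1698} \approx 206.03$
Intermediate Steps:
$t = 42436$
$O{\left(n,s \right)} = 13 + s$
$\sqrt{t + O{\left(69 - 88,1 \right)}} = \sqrt{42436 + \left(13 + 1\right)} = \sqrt{42436 + 14} = \sqrt{42450} = 5 \sqrt{1698}$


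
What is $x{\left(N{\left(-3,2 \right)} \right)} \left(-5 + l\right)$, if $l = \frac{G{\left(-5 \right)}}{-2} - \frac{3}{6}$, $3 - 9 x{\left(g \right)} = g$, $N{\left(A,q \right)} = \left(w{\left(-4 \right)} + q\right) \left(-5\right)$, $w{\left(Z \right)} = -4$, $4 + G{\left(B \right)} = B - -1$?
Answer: $\frac{7}{6} \approx 1.1667$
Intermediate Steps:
$G{\left(B \right)} = -3 + B$ ($G{\left(B \right)} = -4 + \left(B - -1\right) = -4 + \left(B + 1\right) = -4 + \left(1 + B\right) = -3 + B$)
$N{\left(A,q \right)} = 20 - 5 q$ ($N{\left(A,q \right)} = \left(-4 + q\right) \left(-5\right) = 20 - 5 q$)
$x{\left(g \right)} = \frac{1}{3} - \frac{g}{9}$
$l = \frac{7}{2}$ ($l = \frac{-3 - 5}{-2} - \frac{3}{6} = \left(-8\right) \left(- \frac{1}{2}\right) - \frac{1}{2} = 4 - \frac{1}{2} = \frac{7}{2} \approx 3.5$)
$x{\left(N{\left(-3,2 \right)} \right)} \left(-5 + l\right) = \left(\frac{1}{3} - \frac{20 - 10}{9}\right) \left(-5 + \frac{7}{2}\right) = \left(\frac{1}{3} - \frac{20 - 10}{9}\right) \left(- \frac{3}{2}\right) = \left(\frac{1}{3} - \frac{10}{9}\right) \left(- \frac{3}{2}\right) = \left(- \frac{7}{9}\right) \left(- \frac{3}{2}\right) = \frac{7}{6}$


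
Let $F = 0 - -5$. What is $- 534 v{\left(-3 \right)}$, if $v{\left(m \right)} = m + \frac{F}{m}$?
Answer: $2492$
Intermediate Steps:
$F = 5$ ($F = 0 + 5 = 5$)
$v{\left(m \right)} = m + \frac{5}{m}$
$- 534 v{\left(-3 \right)} = - 534 \left(-3 + \frac{5}{-3}\right) = - 534 \left(-3 + 5 \left(- \frac{1}{3}\right)\right) = - 534 \left(-3 - \frac{5}{3}\right) = \left(-534\right) \left(- \frac{14}{3}\right) = 2492$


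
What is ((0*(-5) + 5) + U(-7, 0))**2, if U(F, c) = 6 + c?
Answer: 121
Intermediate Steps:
((0*(-5) + 5) + U(-7, 0))**2 = ((0*(-5) + 5) + (6 + 0))**2 = ((0 + 5) + 6)**2 = (5 + 6)**2 = 11**2 = 121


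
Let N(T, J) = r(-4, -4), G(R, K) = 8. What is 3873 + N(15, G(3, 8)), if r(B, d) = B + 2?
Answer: 3871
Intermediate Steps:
r(B, d) = 2 + B
N(T, J) = -2 (N(T, J) = 2 - 4 = -2)
3873 + N(15, G(3, 8)) = 3873 - 2 = 3871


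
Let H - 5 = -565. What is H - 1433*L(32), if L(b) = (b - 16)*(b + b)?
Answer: -1467952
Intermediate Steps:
H = -560 (H = 5 - 565 = -560)
L(b) = 2*b*(-16 + b) (L(b) = (-16 + b)*(2*b) = 2*b*(-16 + b))
H - 1433*L(32) = -560 - 2866*32*(-16 + 32) = -560 - 2866*32*16 = -560 - 1433*1024 = -560 - 1467392 = -1467952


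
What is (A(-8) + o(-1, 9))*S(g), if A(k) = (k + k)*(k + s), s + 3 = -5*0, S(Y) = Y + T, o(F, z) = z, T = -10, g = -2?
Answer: -2220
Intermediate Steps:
S(Y) = -10 + Y (S(Y) = Y - 10 = -10 + Y)
s = -3 (s = -3 - 5*0 = -3 + 0 = -3)
A(k) = 2*k*(-3 + k) (A(k) = (k + k)*(k - 3) = (2*k)*(-3 + k) = 2*k*(-3 + k))
(A(-8) + o(-1, 9))*S(g) = (2*(-8)*(-3 - 8) + 9)*(-10 - 2) = (2*(-8)*(-11) + 9)*(-12) = (176 + 9)*(-12) = 185*(-12) = -2220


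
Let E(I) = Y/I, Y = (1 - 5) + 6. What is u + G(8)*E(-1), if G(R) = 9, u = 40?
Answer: 22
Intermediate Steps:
Y = 2 (Y = -4 + 6 = 2)
E(I) = 2/I
u + G(8)*E(-1) = 40 + 9*(2/(-1)) = 40 + 9*(2*(-1)) = 40 + 9*(-2) = 40 - 18 = 22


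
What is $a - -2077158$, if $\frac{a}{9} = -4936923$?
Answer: $-42355149$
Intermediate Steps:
$a = -44432307$ ($a = 9 \left(-4936923\right) = -44432307$)
$a - -2077158 = -44432307 - -2077158 = -44432307 + 2077158 = -42355149$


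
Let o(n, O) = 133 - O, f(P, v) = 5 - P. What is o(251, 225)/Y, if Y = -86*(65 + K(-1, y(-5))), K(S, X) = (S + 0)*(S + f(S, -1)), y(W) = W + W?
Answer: 23/1290 ≈ 0.017829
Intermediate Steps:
y(W) = 2*W
K(S, X) = 5*S (K(S, X) = (S + 0)*(S + (5 - S)) = S*5 = 5*S)
Y = -5160 (Y = -86*(65 + 5*(-1)) = -86*(65 - 5) = -86*60 = -5160)
o(251, 225)/Y = (133 - 1*225)/(-5160) = (133 - 225)*(-1/5160) = -92*(-1/5160) = 23/1290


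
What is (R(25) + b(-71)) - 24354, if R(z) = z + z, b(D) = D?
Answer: -24375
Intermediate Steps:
R(z) = 2*z
(R(25) + b(-71)) - 24354 = (2*25 - 71) - 24354 = (50 - 71) - 24354 = -21 - 24354 = -24375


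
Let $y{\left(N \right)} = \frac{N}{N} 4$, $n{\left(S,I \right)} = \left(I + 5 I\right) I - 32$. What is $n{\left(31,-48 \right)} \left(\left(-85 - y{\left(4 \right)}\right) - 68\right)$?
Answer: $-2165344$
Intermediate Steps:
$n{\left(S,I \right)} = -32 + 6 I^{2}$ ($n{\left(S,I \right)} = 6 I I - 32 = 6 I^{2} - 32 = -32 + 6 I^{2}$)
$y{\left(N \right)} = 4$ ($y{\left(N \right)} = 1 \cdot 4 = 4$)
$n{\left(31,-48 \right)} \left(\left(-85 - y{\left(4 \right)}\right) - 68\right) = \left(-32 + 6 \left(-48\right)^{2}\right) \left(\left(-85 - 4\right) - 68\right) = \left(-32 + 6 \cdot 2304\right) \left(\left(-85 - 4\right) - 68\right) = \left(-32 + 13824\right) \left(-89 - 68\right) = 13792 \left(-157\right) = -2165344$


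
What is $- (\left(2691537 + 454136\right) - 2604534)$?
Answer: $-541139$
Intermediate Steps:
$- (\left(2691537 + 454136\right) - 2604534) = - (3145673 - 2604534) = \left(-1\right) 541139 = -541139$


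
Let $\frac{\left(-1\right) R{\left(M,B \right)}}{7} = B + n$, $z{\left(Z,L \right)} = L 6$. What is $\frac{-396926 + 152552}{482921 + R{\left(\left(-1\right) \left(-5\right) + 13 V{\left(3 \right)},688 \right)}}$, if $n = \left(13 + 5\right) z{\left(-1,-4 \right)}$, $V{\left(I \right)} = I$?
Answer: $- \frac{244374}{481129} \approx -0.50792$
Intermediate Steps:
$z{\left(Z,L \right)} = 6 L$
$n = -432$ ($n = \left(13 + 5\right) 6 \left(-4\right) = 18 \left(-24\right) = -432$)
$R{\left(M,B \right)} = 3024 - 7 B$ ($R{\left(M,B \right)} = - 7 \left(B - 432\right) = - 7 \left(-432 + B\right) = 3024 - 7 B$)
$\frac{-396926 + 152552}{482921 + R{\left(\left(-1\right) \left(-5\right) + 13 V{\left(3 \right)},688 \right)}} = \frac{-396926 + 152552}{482921 + \left(3024 - 4816\right)} = - \frac{244374}{482921 + \left(3024 - 4816\right)} = - \frac{244374}{482921 - 1792} = - \frac{244374}{481129}$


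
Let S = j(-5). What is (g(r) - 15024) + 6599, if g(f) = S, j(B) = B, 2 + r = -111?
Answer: -8430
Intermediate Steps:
r = -113 (r = -2 - 111 = -113)
S = -5
g(f) = -5
(g(r) - 15024) + 6599 = (-5 - 15024) + 6599 = -15029 + 6599 = -8430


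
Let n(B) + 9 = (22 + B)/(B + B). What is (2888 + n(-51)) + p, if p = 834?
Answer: 378755/102 ≈ 3713.3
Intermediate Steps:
n(B) = -9 + (22 + B)/(2*B) (n(B) = -9 + (22 + B)/(B + B) = -9 + (22 + B)/((2*B)) = -9 + (22 + B)*(1/(2*B)) = -9 + (22 + B)/(2*B))
(2888 + n(-51)) + p = (2888 + (-17/2 + 11/(-51))) + 834 = (2888 + (-17/2 + 11*(-1/51))) + 834 = (2888 + (-17/2 - 11/51)) + 834 = (2888 - 889/102) + 834 = 293687/102 + 834 = 378755/102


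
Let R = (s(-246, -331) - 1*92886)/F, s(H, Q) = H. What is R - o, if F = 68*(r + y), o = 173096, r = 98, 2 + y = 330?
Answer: -417861505/2414 ≈ -1.7310e+5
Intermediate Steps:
y = 328 (y = -2 + 330 = 328)
F = 28968 (F = 68*(98 + 328) = 68*426 = 28968)
R = -7761/2414 (R = (-246 - 1*92886)/28968 = (-246 - 92886)*(1/28968) = -93132*1/28968 = -7761/2414 ≈ -3.2150)
R - o = -7761/2414 - 1*173096 = -7761/2414 - 173096 = -417861505/2414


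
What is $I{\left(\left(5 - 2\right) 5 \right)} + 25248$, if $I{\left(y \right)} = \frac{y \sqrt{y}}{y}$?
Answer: $25248 + \sqrt{15} \approx 25252.0$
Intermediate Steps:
$I{\left(y \right)} = \sqrt{y}$ ($I{\left(y \right)} = \frac{y^{\frac{3}{2}}}{y} = \sqrt{y}$)
$I{\left(\left(5 - 2\right) 5 \right)} + 25248 = \sqrt{\left(5 - 2\right) 5} + 25248 = \sqrt{3 \cdot 5} + 25248 = \sqrt{15} + 25248 = 25248 + \sqrt{15}$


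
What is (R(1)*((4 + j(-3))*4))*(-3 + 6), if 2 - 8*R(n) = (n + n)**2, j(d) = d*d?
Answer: -39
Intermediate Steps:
j(d) = d**2
R(n) = 1/4 - n**2/2 (R(n) = 1/4 - (n + n)**2/8 = 1/4 - 4*n**2/8 = 1/4 - n**2/2)
(R(1)*((4 + j(-3))*4))*(-3 + 6) = ((1/4 - 1/2*1**2)*((4 + (-3)**2)*4))*(-3 + 6) = ((1/4 - 1/2*1)*((4 + 9)*4))*3 = ((1/4 - 1/2)*(13*4))*3 = -1/4*52*3 = -13*3 = -39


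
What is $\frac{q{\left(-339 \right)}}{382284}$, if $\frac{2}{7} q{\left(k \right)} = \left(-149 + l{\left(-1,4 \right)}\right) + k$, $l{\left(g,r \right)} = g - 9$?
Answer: $- \frac{83}{18204} \approx -0.0045594$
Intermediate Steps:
$l{\left(g,r \right)} = -9 + g$
$q{\left(k \right)} = - \frac{1113}{2} + \frac{7 k}{2}$ ($q{\left(k \right)} = \frac{7 \left(\left(-149 - 10\right) + k\right)}{2} = \frac{7 \left(-159 + k\right)}{2} = - \frac{1113}{2} + \frac{7 k}{2}$)
$\frac{q{\left(-339 \right)}}{382284} = \frac{- \frac{1113}{2} + \frac{7}{2} \left(-339\right)}{382284} = \left(- \frac{1113}{2} - \frac{2373}{2}\right) \frac{1}{382284} = \left(-1743\right) \frac{1}{382284} = - \frac{83}{18204}$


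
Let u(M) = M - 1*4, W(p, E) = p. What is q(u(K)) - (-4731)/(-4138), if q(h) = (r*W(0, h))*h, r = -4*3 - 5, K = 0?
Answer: -4731/4138 ≈ -1.1433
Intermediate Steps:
r = -17 (r = -12 - 5 = -17)
u(M) = -4 + M (u(M) = M - 4 = -4 + M)
q(h) = 0 (q(h) = (-17*0)*h = 0*h = 0)
q(u(K)) - (-4731)/(-4138) = 0 - (-4731)/(-4138) = 0 - (-4731)*(-1)/4138 = 0 - 1*4731/4138 = 0 - 4731/4138 = -4731/4138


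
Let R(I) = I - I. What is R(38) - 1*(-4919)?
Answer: 4919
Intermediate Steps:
R(I) = 0
R(38) - 1*(-4919) = 0 - 1*(-4919) = 0 + 4919 = 4919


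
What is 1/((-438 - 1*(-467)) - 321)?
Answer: -1/292 ≈ -0.0034247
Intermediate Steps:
1/((-438 - 1*(-467)) - 321) = 1/((-438 + 467) - 321) = 1/(29 - 321) = 1/(-292) = -1/292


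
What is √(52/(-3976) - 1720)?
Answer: I*√1699434842/994 ≈ 41.473*I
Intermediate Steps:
√(52/(-3976) - 1720) = √(52*(-1/3976) - 1720) = √(-13/994 - 1720) = √(-1709693/994) = I*√1699434842/994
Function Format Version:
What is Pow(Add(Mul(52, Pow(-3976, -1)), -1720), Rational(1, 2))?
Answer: Mul(Rational(1, 994), I, Pow(1699434842, Rational(1, 2))) ≈ Mul(41.473, I)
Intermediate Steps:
Pow(Add(Mul(52, Pow(-3976, -1)), -1720), Rational(1, 2)) = Pow(Add(Mul(52, Rational(-1, 3976)), -1720), Rational(1, 2)) = Pow(Add(Rational(-13, 994), -1720), Rational(1, 2)) = Pow(Rational(-1709693, 994), Rational(1, 2)) = Mul(Rational(1, 994), I, Pow(1699434842, Rational(1, 2)))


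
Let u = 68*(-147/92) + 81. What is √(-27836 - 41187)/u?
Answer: -23*I*√69023/636 ≈ -9.501*I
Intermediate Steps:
u = -636/23 (u = 68*(-147*1/92) + 81 = 68*(-147/92) + 81 = -2499/23 + 81 = -636/23 ≈ -27.652)
√(-27836 - 41187)/u = √(-27836 - 41187)/(-636/23) = √(-69023)*(-23/636) = (I*√69023)*(-23/636) = -23*I*√69023/636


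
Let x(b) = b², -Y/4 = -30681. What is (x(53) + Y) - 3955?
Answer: 121578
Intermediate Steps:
Y = 122724 (Y = -4*(-30681) = 122724)
(x(53) + Y) - 3955 = (53² + 122724) - 3955 = (2809 + 122724) - 3955 = 125533 - 3955 = 121578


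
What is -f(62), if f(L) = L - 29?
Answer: -33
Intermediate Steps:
f(L) = -29 + L
-f(62) = -(-29 + 62) = -1*33 = -33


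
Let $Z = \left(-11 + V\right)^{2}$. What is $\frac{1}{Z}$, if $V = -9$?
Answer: $\frac{1}{400} \approx 0.0025$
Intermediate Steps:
$Z = 400$ ($Z = \left(-11 - 9\right)^{2} = \left(-20\right)^{2} = 400$)
$\frac{1}{Z} = \frac{1}{400}$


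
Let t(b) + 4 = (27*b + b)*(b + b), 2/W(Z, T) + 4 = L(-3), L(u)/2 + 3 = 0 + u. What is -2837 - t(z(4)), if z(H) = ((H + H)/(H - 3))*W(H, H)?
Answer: -2889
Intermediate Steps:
L(u) = -6 + 2*u (L(u) = -6 + 2*(0 + u) = -6 + 2*u)
W(Z, T) = -1/8 (W(Z, T) = 2/(-4 + (-6 + 2*(-3))) = 2/(-4 + (-6 - 6)) = 2/(-4 - 12) = 2/(-16) = 2*(-1/16) = -1/8)
z(H) = -H/(4*(-3 + H)) (z(H) = ((H + H)/(H - 3))*(-1/8) = ((2*H)/(-3 + H))*(-1/8) = (2*H/(-3 + H))*(-1/8) = -H/(4*(-3 + H)))
t(b) = -4 + 56*b**2 (t(b) = -4 + (27*b + b)*(b + b) = -4 + (28*b)*(2*b) = -4 + 56*b**2)
-2837 - t(z(4)) = -2837 - (-4 + 56*(-1*4/(-12 + 4*4))**2) = -2837 - (-4 + 56*(-1*4/(-12 + 16))**2) = -2837 - (-4 + 56*(-1*4/4)**2) = -2837 - (-4 + 56*(-1*4*1/4)**2) = -2837 - (-4 + 56*(-1)**2) = -2837 - (-4 + 56*1) = -2837 - (-4 + 56) = -2837 - 1*52 = -2837 - 52 = -2889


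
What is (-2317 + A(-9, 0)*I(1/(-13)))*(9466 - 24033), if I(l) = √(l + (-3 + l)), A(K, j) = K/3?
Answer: 33751739 + 43701*I*√533/13 ≈ 3.3752e+7 + 77609.0*I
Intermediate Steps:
A(K, j) = K/3 (A(K, j) = K*(⅓) = K/3)
I(l) = √(-3 + 2*l)
(-2317 + A(-9, 0)*I(1/(-13)))*(9466 - 24033) = (-2317 + ((⅓)*(-9))*√(-3 + 2/(-13)))*(9466 - 24033) = (-2317 - 3*√(-3 + 2*(-1/13)))*(-14567) = (-2317 - 3*√(-3 - 2/13))*(-14567) = (-2317 - 3*I*√533/13)*(-14567) = 33751739 + 43701*I*√533/13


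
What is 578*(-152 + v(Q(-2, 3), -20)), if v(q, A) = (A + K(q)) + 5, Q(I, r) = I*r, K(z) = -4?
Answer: -98838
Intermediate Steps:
v(q, A) = 1 + A (v(q, A) = (A - 4) + 5 = (-4 + A) + 5 = 1 + A)
578*(-152 + v(Q(-2, 3), -20)) = 578*(-152 + (1 - 20)) = 578*(-152 - 19) = 578*(-171) = -98838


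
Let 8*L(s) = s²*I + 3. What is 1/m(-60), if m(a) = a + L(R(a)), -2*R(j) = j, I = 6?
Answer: 8/4923 ≈ 0.0016250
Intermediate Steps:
R(j) = -j/2
L(s) = 3/8 + 3*s²/4 (L(s) = (s²*6 + 3)/8 = (6*s² + 3)/8 = (3 + 6*s²)/8 = 3/8 + 3*s²/4)
m(a) = 3/8 + a + 3*a²/16 (m(a) = a + (3/8 + 3*(-a/2)²/4) = a + (3/8 + 3*(a²/4)/4) = a + (3/8 + 3*a²/16) = 3/8 + a + 3*a²/16)
1/m(-60) = 1/(3/8 - 60 + (3/16)*(-60)²) = 1/(3/8 - 60 + (3/16)*3600) = 1/(3/8 - 60 + 675) = 1/(4923/8) = 8/4923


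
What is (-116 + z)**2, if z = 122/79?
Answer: 81757764/6241 ≈ 13100.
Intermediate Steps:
z = 122/79 (z = 122*(1/79) = 122/79 ≈ 1.5443)
(-116 + z)**2 = (-116 + 122/79)**2 = (-9042/79)**2 = 81757764/6241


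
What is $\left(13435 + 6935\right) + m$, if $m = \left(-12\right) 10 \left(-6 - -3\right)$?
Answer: $20730$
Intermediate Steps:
$m = 360$ ($m = - 120 \left(-6 + 3\right) = \left(-120\right) \left(-3\right) = 360$)
$\left(13435 + 6935\right) + m = \left(13435 + 6935\right) + 360 = 20370 + 360 = 20730$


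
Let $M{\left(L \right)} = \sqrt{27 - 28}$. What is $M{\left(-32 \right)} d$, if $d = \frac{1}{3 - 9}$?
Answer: $- \frac{i}{6} \approx - 0.16667 i$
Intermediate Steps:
$d = - \frac{1}{6}$ ($d = \frac{1}{3 - 9} = \frac{1}{-6} = - \frac{1}{6} \approx -0.16667$)
$M{\left(L \right)} = i$ ($M{\left(L \right)} = \sqrt{-1} = i$)
$M{\left(-32 \right)} d = i \left(- \frac{1}{6}\right) = - \frac{i}{6}$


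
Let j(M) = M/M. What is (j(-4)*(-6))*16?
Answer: -96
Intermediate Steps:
j(M) = 1
(j(-4)*(-6))*16 = (1*(-6))*16 = -6*16 = -96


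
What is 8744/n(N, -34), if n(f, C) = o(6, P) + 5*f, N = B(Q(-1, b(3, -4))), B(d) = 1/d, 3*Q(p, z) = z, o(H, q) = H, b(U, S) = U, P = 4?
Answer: 8744/11 ≈ 794.91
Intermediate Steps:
Q(p, z) = z/3
N = 1 (N = 1/((⅓)*3) = 1/1 = 1)
n(f, C) = 6 + 5*f
8744/n(N, -34) = 8744/(6 + 5*1) = 8744/(6 + 5) = 8744/11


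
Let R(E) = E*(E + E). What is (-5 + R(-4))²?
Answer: 729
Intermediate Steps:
R(E) = 2*E² (R(E) = E*(2*E) = 2*E²)
(-5 + R(-4))² = (-5 + 2*(-4)²)² = (-5 + 2*16)² = (-5 + 32)² = 27² = 729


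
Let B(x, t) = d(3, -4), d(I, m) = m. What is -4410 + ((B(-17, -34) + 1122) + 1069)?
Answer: -2223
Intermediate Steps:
B(x, t) = -4
-4410 + ((B(-17, -34) + 1122) + 1069) = -4410 + ((-4 + 1122) + 1069) = -4410 + (1118 + 1069) = -4410 + 2187 = -2223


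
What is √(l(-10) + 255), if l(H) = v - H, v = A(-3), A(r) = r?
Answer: √262 ≈ 16.186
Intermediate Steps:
v = -3
l(H) = -3 - H
√(l(-10) + 255) = √((-3 - 1*(-10)) + 255) = √((-3 + 10) + 255) = √(7 + 255) = √262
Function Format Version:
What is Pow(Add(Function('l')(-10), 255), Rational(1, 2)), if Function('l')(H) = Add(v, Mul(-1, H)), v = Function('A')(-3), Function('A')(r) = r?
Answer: Pow(262, Rational(1, 2)) ≈ 16.186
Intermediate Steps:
v = -3
Function('l')(H) = Add(-3, Mul(-1, H))
Pow(Add(Function('l')(-10), 255), Rational(1, 2)) = Pow(Add(Add(-3, Mul(-1, -10)), 255), Rational(1, 2)) = Pow(Add(Add(-3, 10), 255), Rational(1, 2)) = Pow(Add(7, 255), Rational(1, 2)) = Pow(262, Rational(1, 2))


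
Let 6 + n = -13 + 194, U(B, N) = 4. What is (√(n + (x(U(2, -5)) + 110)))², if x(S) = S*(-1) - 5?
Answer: 276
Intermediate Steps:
n = 175 (n = -6 + (-13 + 194) = -6 + 181 = 175)
x(S) = -5 - S (x(S) = -S - 5 = -5 - S)
(√(n + (x(U(2, -5)) + 110)))² = (√(175 + ((-5 - 1*4) + 110)))² = (√(175 + ((-5 - 4) + 110)))² = (√(175 + (-9 + 110)))² = (√(175 + 101))² = (√276)² = (2*√69)² = 276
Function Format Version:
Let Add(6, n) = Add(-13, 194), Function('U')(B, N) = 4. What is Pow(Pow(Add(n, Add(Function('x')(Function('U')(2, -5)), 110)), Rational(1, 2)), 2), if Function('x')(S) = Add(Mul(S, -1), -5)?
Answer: 276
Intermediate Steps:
n = 175 (n = Add(-6, Add(-13, 194)) = Add(-6, 181) = 175)
Function('x')(S) = Add(-5, Mul(-1, S)) (Function('x')(S) = Add(Mul(-1, S), -5) = Add(-5, Mul(-1, S)))
Pow(Pow(Add(n, Add(Function('x')(Function('U')(2, -5)), 110)), Rational(1, 2)), 2) = Pow(Pow(Add(175, Add(Add(-5, Mul(-1, 4)), 110)), Rational(1, 2)), 2) = Pow(Pow(Add(175, Add(Add(-5, -4), 110)), Rational(1, 2)), 2) = Pow(Pow(Add(175, Add(-9, 110)), Rational(1, 2)), 2) = Pow(Pow(Add(175, 101), Rational(1, 2)), 2) = Pow(Pow(276, Rational(1, 2)), 2) = Pow(Mul(2, Pow(69, Rational(1, 2))), 2) = 276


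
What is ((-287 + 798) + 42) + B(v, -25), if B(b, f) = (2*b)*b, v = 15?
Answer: 1003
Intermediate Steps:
B(b, f) = 2*b²
((-287 + 798) + 42) + B(v, -25) = ((-287 + 798) + 42) + 2*15² = (511 + 42) + 2*225 = 553 + 450 = 1003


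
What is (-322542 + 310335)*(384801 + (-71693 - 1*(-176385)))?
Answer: -5975241051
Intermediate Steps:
(-322542 + 310335)*(384801 + (-71693 - 1*(-176385))) = -12207*(384801 + (-71693 + 176385)) = -12207*(384801 + 104692) = -12207*489493 = -5975241051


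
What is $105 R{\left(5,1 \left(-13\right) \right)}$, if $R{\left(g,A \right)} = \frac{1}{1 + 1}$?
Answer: $\frac{105}{2} \approx 52.5$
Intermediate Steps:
$R{\left(g,A \right)} = \frac{1}{2}$
$105 R{\left(5,1 \left(-13\right) \right)} = 105 \cdot \frac{1}{2} = \frac{105}{2}$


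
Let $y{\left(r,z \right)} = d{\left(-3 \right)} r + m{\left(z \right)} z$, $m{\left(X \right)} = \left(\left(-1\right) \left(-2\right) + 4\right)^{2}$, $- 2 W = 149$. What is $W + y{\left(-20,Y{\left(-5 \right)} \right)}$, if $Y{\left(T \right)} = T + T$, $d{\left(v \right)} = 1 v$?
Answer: $- \frac{749}{2} \approx -374.5$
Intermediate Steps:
$d{\left(v \right)} = v$
$W = - \frac{149}{2}$ ($W = \left(- \frac{1}{2}\right) 149 = - \frac{149}{2} \approx -74.5$)
$m{\left(X \right)} = 36$ ($m{\left(X \right)} = \left(2 + 4\right)^{2} = 6^{2} = 36$)
$Y{\left(T \right)} = 2 T$
$y{\left(r,z \right)} = - 3 r + 36 z$
$W + y{\left(-20,Y{\left(-5 \right)} \right)} = - \frac{149}{2} + \left(\left(-3\right) \left(-20\right) + 36 \cdot 2 \left(-5\right)\right) = - \frac{149}{2} + \left(60 + 36 \left(-10\right)\right) = - \frac{149}{2} + \left(60 - 360\right) = - \frac{149}{2} - 300 = - \frac{749}{2}$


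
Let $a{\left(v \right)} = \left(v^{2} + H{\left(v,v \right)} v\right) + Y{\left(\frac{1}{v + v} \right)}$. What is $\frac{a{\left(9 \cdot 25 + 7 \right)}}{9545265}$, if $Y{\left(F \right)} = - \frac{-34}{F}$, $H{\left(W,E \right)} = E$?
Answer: $\frac{123424}{9545265} \approx 0.01293$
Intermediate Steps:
$Y{\left(F \right)} = \frac{34}{F}$
$a{\left(v \right)} = 2 v^{2} + 68 v$ ($a{\left(v \right)} = \left(v^{2} + v v\right) + \frac{34}{\frac{1}{v + v}} = \left(v^{2} + v^{2}\right) + \frac{34}{\frac{1}{2 v}} = 2 v^{2} + \frac{34}{\frac{1}{2} \frac{1}{v}} = 2 v^{2} + 34 \cdot 2 v = 2 v^{2} + 68 v$)
$\frac{a{\left(9 \cdot 25 + 7 \right)}}{9545265} = \frac{2 \left(9 \cdot 25 + 7\right) \left(34 + \left(9 \cdot 25 + 7\right)\right)}{9545265} = 2 \left(225 + 7\right) \left(34 + \left(225 + 7\right)\right) \frac{1}{9545265} = 2 \cdot 232 \left(34 + 232\right) \frac{1}{9545265} = 2 \cdot 232 \cdot 266 \cdot \frac{1}{9545265} = 123424 \cdot \frac{1}{9545265} = \frac{123424}{9545265}$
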